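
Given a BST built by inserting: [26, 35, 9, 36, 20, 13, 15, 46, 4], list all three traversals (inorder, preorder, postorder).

Tree insertion order: [26, 35, 9, 36, 20, 13, 15, 46, 4]
Tree (level-order array): [26, 9, 35, 4, 20, None, 36, None, None, 13, None, None, 46, None, 15]
Inorder (L, root, R): [4, 9, 13, 15, 20, 26, 35, 36, 46]
Preorder (root, L, R): [26, 9, 4, 20, 13, 15, 35, 36, 46]
Postorder (L, R, root): [4, 15, 13, 20, 9, 46, 36, 35, 26]


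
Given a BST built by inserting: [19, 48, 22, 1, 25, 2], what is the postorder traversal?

Tree insertion order: [19, 48, 22, 1, 25, 2]
Tree (level-order array): [19, 1, 48, None, 2, 22, None, None, None, None, 25]
Postorder traversal: [2, 1, 25, 22, 48, 19]


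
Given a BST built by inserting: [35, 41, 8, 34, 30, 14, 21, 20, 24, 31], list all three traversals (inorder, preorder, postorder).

Tree insertion order: [35, 41, 8, 34, 30, 14, 21, 20, 24, 31]
Tree (level-order array): [35, 8, 41, None, 34, None, None, 30, None, 14, 31, None, 21, None, None, 20, 24]
Inorder (L, root, R): [8, 14, 20, 21, 24, 30, 31, 34, 35, 41]
Preorder (root, L, R): [35, 8, 34, 30, 14, 21, 20, 24, 31, 41]
Postorder (L, R, root): [20, 24, 21, 14, 31, 30, 34, 8, 41, 35]


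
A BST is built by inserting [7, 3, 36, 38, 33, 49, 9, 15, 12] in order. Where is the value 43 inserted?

Starting tree (level order): [7, 3, 36, None, None, 33, 38, 9, None, None, 49, None, 15, None, None, 12]
Insertion path: 7 -> 36 -> 38 -> 49
Result: insert 43 as left child of 49
Final tree (level order): [7, 3, 36, None, None, 33, 38, 9, None, None, 49, None, 15, 43, None, 12]


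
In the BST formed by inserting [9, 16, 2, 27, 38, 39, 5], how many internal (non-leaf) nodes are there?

Tree built from: [9, 16, 2, 27, 38, 39, 5]
Tree (level-order array): [9, 2, 16, None, 5, None, 27, None, None, None, 38, None, 39]
Rule: An internal node has at least one child.
Per-node child counts:
  node 9: 2 child(ren)
  node 2: 1 child(ren)
  node 5: 0 child(ren)
  node 16: 1 child(ren)
  node 27: 1 child(ren)
  node 38: 1 child(ren)
  node 39: 0 child(ren)
Matching nodes: [9, 2, 16, 27, 38]
Count of internal (non-leaf) nodes: 5


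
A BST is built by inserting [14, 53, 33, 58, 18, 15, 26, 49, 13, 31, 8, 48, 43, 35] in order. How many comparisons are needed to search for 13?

Search path for 13: 14 -> 13
Found: True
Comparisons: 2


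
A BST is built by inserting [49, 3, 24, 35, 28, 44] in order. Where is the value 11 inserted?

Starting tree (level order): [49, 3, None, None, 24, None, 35, 28, 44]
Insertion path: 49 -> 3 -> 24
Result: insert 11 as left child of 24
Final tree (level order): [49, 3, None, None, 24, 11, 35, None, None, 28, 44]


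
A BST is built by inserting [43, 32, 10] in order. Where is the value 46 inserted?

Starting tree (level order): [43, 32, None, 10]
Insertion path: 43
Result: insert 46 as right child of 43
Final tree (level order): [43, 32, 46, 10]


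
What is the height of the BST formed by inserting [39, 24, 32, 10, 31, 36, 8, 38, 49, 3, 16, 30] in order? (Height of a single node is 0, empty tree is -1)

Insertion order: [39, 24, 32, 10, 31, 36, 8, 38, 49, 3, 16, 30]
Tree (level-order array): [39, 24, 49, 10, 32, None, None, 8, 16, 31, 36, 3, None, None, None, 30, None, None, 38]
Compute height bottom-up (empty subtree = -1):
  height(3) = 1 + max(-1, -1) = 0
  height(8) = 1 + max(0, -1) = 1
  height(16) = 1 + max(-1, -1) = 0
  height(10) = 1 + max(1, 0) = 2
  height(30) = 1 + max(-1, -1) = 0
  height(31) = 1 + max(0, -1) = 1
  height(38) = 1 + max(-1, -1) = 0
  height(36) = 1 + max(-1, 0) = 1
  height(32) = 1 + max(1, 1) = 2
  height(24) = 1 + max(2, 2) = 3
  height(49) = 1 + max(-1, -1) = 0
  height(39) = 1 + max(3, 0) = 4
Height = 4


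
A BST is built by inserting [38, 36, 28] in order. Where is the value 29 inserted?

Starting tree (level order): [38, 36, None, 28]
Insertion path: 38 -> 36 -> 28
Result: insert 29 as right child of 28
Final tree (level order): [38, 36, None, 28, None, None, 29]


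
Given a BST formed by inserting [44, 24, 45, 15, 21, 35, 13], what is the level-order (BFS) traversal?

Tree insertion order: [44, 24, 45, 15, 21, 35, 13]
Tree (level-order array): [44, 24, 45, 15, 35, None, None, 13, 21]
BFS from the root, enqueuing left then right child of each popped node:
  queue [44] -> pop 44, enqueue [24, 45], visited so far: [44]
  queue [24, 45] -> pop 24, enqueue [15, 35], visited so far: [44, 24]
  queue [45, 15, 35] -> pop 45, enqueue [none], visited so far: [44, 24, 45]
  queue [15, 35] -> pop 15, enqueue [13, 21], visited so far: [44, 24, 45, 15]
  queue [35, 13, 21] -> pop 35, enqueue [none], visited so far: [44, 24, 45, 15, 35]
  queue [13, 21] -> pop 13, enqueue [none], visited so far: [44, 24, 45, 15, 35, 13]
  queue [21] -> pop 21, enqueue [none], visited so far: [44, 24, 45, 15, 35, 13, 21]
Result: [44, 24, 45, 15, 35, 13, 21]


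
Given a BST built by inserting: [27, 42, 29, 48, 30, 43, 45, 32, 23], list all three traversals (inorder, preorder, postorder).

Tree insertion order: [27, 42, 29, 48, 30, 43, 45, 32, 23]
Tree (level-order array): [27, 23, 42, None, None, 29, 48, None, 30, 43, None, None, 32, None, 45]
Inorder (L, root, R): [23, 27, 29, 30, 32, 42, 43, 45, 48]
Preorder (root, L, R): [27, 23, 42, 29, 30, 32, 48, 43, 45]
Postorder (L, R, root): [23, 32, 30, 29, 45, 43, 48, 42, 27]


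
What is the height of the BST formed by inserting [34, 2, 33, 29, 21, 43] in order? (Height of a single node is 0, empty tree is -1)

Insertion order: [34, 2, 33, 29, 21, 43]
Tree (level-order array): [34, 2, 43, None, 33, None, None, 29, None, 21]
Compute height bottom-up (empty subtree = -1):
  height(21) = 1 + max(-1, -1) = 0
  height(29) = 1 + max(0, -1) = 1
  height(33) = 1 + max(1, -1) = 2
  height(2) = 1 + max(-1, 2) = 3
  height(43) = 1 + max(-1, -1) = 0
  height(34) = 1 + max(3, 0) = 4
Height = 4


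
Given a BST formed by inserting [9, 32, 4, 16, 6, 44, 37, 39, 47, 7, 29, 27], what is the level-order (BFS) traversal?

Tree insertion order: [9, 32, 4, 16, 6, 44, 37, 39, 47, 7, 29, 27]
Tree (level-order array): [9, 4, 32, None, 6, 16, 44, None, 7, None, 29, 37, 47, None, None, 27, None, None, 39]
BFS from the root, enqueuing left then right child of each popped node:
  queue [9] -> pop 9, enqueue [4, 32], visited so far: [9]
  queue [4, 32] -> pop 4, enqueue [6], visited so far: [9, 4]
  queue [32, 6] -> pop 32, enqueue [16, 44], visited so far: [9, 4, 32]
  queue [6, 16, 44] -> pop 6, enqueue [7], visited so far: [9, 4, 32, 6]
  queue [16, 44, 7] -> pop 16, enqueue [29], visited so far: [9, 4, 32, 6, 16]
  queue [44, 7, 29] -> pop 44, enqueue [37, 47], visited so far: [9, 4, 32, 6, 16, 44]
  queue [7, 29, 37, 47] -> pop 7, enqueue [none], visited so far: [9, 4, 32, 6, 16, 44, 7]
  queue [29, 37, 47] -> pop 29, enqueue [27], visited so far: [9, 4, 32, 6, 16, 44, 7, 29]
  queue [37, 47, 27] -> pop 37, enqueue [39], visited so far: [9, 4, 32, 6, 16, 44, 7, 29, 37]
  queue [47, 27, 39] -> pop 47, enqueue [none], visited so far: [9, 4, 32, 6, 16, 44, 7, 29, 37, 47]
  queue [27, 39] -> pop 27, enqueue [none], visited so far: [9, 4, 32, 6, 16, 44, 7, 29, 37, 47, 27]
  queue [39] -> pop 39, enqueue [none], visited so far: [9, 4, 32, 6, 16, 44, 7, 29, 37, 47, 27, 39]
Result: [9, 4, 32, 6, 16, 44, 7, 29, 37, 47, 27, 39]


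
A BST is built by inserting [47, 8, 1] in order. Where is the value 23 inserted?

Starting tree (level order): [47, 8, None, 1]
Insertion path: 47 -> 8
Result: insert 23 as right child of 8
Final tree (level order): [47, 8, None, 1, 23]


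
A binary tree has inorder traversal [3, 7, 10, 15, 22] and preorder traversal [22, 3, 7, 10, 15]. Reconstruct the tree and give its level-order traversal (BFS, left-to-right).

Inorder:  [3, 7, 10, 15, 22]
Preorder: [22, 3, 7, 10, 15]
Algorithm: preorder visits root first, so consume preorder in order;
for each root, split the current inorder slice at that value into
left-subtree inorder and right-subtree inorder, then recurse.
Recursive splits:
  root=22; inorder splits into left=[3, 7, 10, 15], right=[]
  root=3; inorder splits into left=[], right=[7, 10, 15]
  root=7; inorder splits into left=[], right=[10, 15]
  root=10; inorder splits into left=[], right=[15]
  root=15; inorder splits into left=[], right=[]
Reconstructed level-order: [22, 3, 7, 10, 15]


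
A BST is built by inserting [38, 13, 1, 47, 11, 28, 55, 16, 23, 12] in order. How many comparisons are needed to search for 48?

Search path for 48: 38 -> 47 -> 55
Found: False
Comparisons: 3


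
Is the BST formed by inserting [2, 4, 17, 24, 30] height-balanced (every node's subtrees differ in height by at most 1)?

Tree (level-order array): [2, None, 4, None, 17, None, 24, None, 30]
Definition: a tree is height-balanced if, at every node, |h(left) - h(right)| <= 1 (empty subtree has height -1).
Bottom-up per-node check:
  node 30: h_left=-1, h_right=-1, diff=0 [OK], height=0
  node 24: h_left=-1, h_right=0, diff=1 [OK], height=1
  node 17: h_left=-1, h_right=1, diff=2 [FAIL (|-1-1|=2 > 1)], height=2
  node 4: h_left=-1, h_right=2, diff=3 [FAIL (|-1-2|=3 > 1)], height=3
  node 2: h_left=-1, h_right=3, diff=4 [FAIL (|-1-3|=4 > 1)], height=4
Node 17 violates the condition: |-1 - 1| = 2 > 1.
Result: Not balanced


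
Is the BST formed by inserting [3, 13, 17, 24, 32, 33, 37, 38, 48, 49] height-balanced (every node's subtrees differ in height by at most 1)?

Tree (level-order array): [3, None, 13, None, 17, None, 24, None, 32, None, 33, None, 37, None, 38, None, 48, None, 49]
Definition: a tree is height-balanced if, at every node, |h(left) - h(right)| <= 1 (empty subtree has height -1).
Bottom-up per-node check:
  node 49: h_left=-1, h_right=-1, diff=0 [OK], height=0
  node 48: h_left=-1, h_right=0, diff=1 [OK], height=1
  node 38: h_left=-1, h_right=1, diff=2 [FAIL (|-1-1|=2 > 1)], height=2
  node 37: h_left=-1, h_right=2, diff=3 [FAIL (|-1-2|=3 > 1)], height=3
  node 33: h_left=-1, h_right=3, diff=4 [FAIL (|-1-3|=4 > 1)], height=4
  node 32: h_left=-1, h_right=4, diff=5 [FAIL (|-1-4|=5 > 1)], height=5
  node 24: h_left=-1, h_right=5, diff=6 [FAIL (|-1-5|=6 > 1)], height=6
  node 17: h_left=-1, h_right=6, diff=7 [FAIL (|-1-6|=7 > 1)], height=7
  node 13: h_left=-1, h_right=7, diff=8 [FAIL (|-1-7|=8 > 1)], height=8
  node 3: h_left=-1, h_right=8, diff=9 [FAIL (|-1-8|=9 > 1)], height=9
Node 38 violates the condition: |-1 - 1| = 2 > 1.
Result: Not balanced


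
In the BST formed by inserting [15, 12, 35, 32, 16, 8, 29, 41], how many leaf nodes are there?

Tree built from: [15, 12, 35, 32, 16, 8, 29, 41]
Tree (level-order array): [15, 12, 35, 8, None, 32, 41, None, None, 16, None, None, None, None, 29]
Rule: A leaf has 0 children.
Per-node child counts:
  node 15: 2 child(ren)
  node 12: 1 child(ren)
  node 8: 0 child(ren)
  node 35: 2 child(ren)
  node 32: 1 child(ren)
  node 16: 1 child(ren)
  node 29: 0 child(ren)
  node 41: 0 child(ren)
Matching nodes: [8, 29, 41]
Count of leaf nodes: 3


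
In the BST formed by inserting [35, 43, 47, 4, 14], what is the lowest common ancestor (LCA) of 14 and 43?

Tree insertion order: [35, 43, 47, 4, 14]
Tree (level-order array): [35, 4, 43, None, 14, None, 47]
In a BST, the LCA of p=14, q=43 is the first node v on the
root-to-leaf path with p <= v <= q (go left if both < v, right if both > v).
Walk from root:
  at 35: 14 <= 35 <= 43, this is the LCA
LCA = 35


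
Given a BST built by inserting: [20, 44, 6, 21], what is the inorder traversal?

Tree insertion order: [20, 44, 6, 21]
Tree (level-order array): [20, 6, 44, None, None, 21]
Inorder traversal: [6, 20, 21, 44]


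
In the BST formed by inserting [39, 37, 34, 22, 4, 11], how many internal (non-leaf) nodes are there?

Tree built from: [39, 37, 34, 22, 4, 11]
Tree (level-order array): [39, 37, None, 34, None, 22, None, 4, None, None, 11]
Rule: An internal node has at least one child.
Per-node child counts:
  node 39: 1 child(ren)
  node 37: 1 child(ren)
  node 34: 1 child(ren)
  node 22: 1 child(ren)
  node 4: 1 child(ren)
  node 11: 0 child(ren)
Matching nodes: [39, 37, 34, 22, 4]
Count of internal (non-leaf) nodes: 5


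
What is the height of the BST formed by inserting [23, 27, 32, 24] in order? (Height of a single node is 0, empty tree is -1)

Insertion order: [23, 27, 32, 24]
Tree (level-order array): [23, None, 27, 24, 32]
Compute height bottom-up (empty subtree = -1):
  height(24) = 1 + max(-1, -1) = 0
  height(32) = 1 + max(-1, -1) = 0
  height(27) = 1 + max(0, 0) = 1
  height(23) = 1 + max(-1, 1) = 2
Height = 2


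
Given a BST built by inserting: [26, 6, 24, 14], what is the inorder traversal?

Tree insertion order: [26, 6, 24, 14]
Tree (level-order array): [26, 6, None, None, 24, 14]
Inorder traversal: [6, 14, 24, 26]


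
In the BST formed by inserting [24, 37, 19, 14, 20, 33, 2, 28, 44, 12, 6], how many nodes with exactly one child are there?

Tree built from: [24, 37, 19, 14, 20, 33, 2, 28, 44, 12, 6]
Tree (level-order array): [24, 19, 37, 14, 20, 33, 44, 2, None, None, None, 28, None, None, None, None, 12, None, None, 6]
Rule: These are nodes with exactly 1 non-null child.
Per-node child counts:
  node 24: 2 child(ren)
  node 19: 2 child(ren)
  node 14: 1 child(ren)
  node 2: 1 child(ren)
  node 12: 1 child(ren)
  node 6: 0 child(ren)
  node 20: 0 child(ren)
  node 37: 2 child(ren)
  node 33: 1 child(ren)
  node 28: 0 child(ren)
  node 44: 0 child(ren)
Matching nodes: [14, 2, 12, 33]
Count of nodes with exactly one child: 4


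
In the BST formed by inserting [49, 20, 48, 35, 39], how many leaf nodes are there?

Tree built from: [49, 20, 48, 35, 39]
Tree (level-order array): [49, 20, None, None, 48, 35, None, None, 39]
Rule: A leaf has 0 children.
Per-node child counts:
  node 49: 1 child(ren)
  node 20: 1 child(ren)
  node 48: 1 child(ren)
  node 35: 1 child(ren)
  node 39: 0 child(ren)
Matching nodes: [39]
Count of leaf nodes: 1


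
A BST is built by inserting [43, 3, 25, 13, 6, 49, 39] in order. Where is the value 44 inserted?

Starting tree (level order): [43, 3, 49, None, 25, None, None, 13, 39, 6]
Insertion path: 43 -> 49
Result: insert 44 as left child of 49
Final tree (level order): [43, 3, 49, None, 25, 44, None, 13, 39, None, None, 6]


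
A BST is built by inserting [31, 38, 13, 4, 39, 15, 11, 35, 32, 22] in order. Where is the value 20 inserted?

Starting tree (level order): [31, 13, 38, 4, 15, 35, 39, None, 11, None, 22, 32]
Insertion path: 31 -> 13 -> 15 -> 22
Result: insert 20 as left child of 22
Final tree (level order): [31, 13, 38, 4, 15, 35, 39, None, 11, None, 22, 32, None, None, None, None, None, 20]


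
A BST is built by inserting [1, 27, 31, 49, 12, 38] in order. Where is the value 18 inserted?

Starting tree (level order): [1, None, 27, 12, 31, None, None, None, 49, 38]
Insertion path: 1 -> 27 -> 12
Result: insert 18 as right child of 12
Final tree (level order): [1, None, 27, 12, 31, None, 18, None, 49, None, None, 38]


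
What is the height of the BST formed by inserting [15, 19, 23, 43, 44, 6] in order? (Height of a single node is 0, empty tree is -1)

Insertion order: [15, 19, 23, 43, 44, 6]
Tree (level-order array): [15, 6, 19, None, None, None, 23, None, 43, None, 44]
Compute height bottom-up (empty subtree = -1):
  height(6) = 1 + max(-1, -1) = 0
  height(44) = 1 + max(-1, -1) = 0
  height(43) = 1 + max(-1, 0) = 1
  height(23) = 1 + max(-1, 1) = 2
  height(19) = 1 + max(-1, 2) = 3
  height(15) = 1 + max(0, 3) = 4
Height = 4


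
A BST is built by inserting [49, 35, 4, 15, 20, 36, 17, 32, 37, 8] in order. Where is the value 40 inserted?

Starting tree (level order): [49, 35, None, 4, 36, None, 15, None, 37, 8, 20, None, None, None, None, 17, 32]
Insertion path: 49 -> 35 -> 36 -> 37
Result: insert 40 as right child of 37
Final tree (level order): [49, 35, None, 4, 36, None, 15, None, 37, 8, 20, None, 40, None, None, 17, 32]


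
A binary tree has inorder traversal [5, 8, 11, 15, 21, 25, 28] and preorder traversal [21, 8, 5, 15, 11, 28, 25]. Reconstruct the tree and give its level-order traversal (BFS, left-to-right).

Inorder:  [5, 8, 11, 15, 21, 25, 28]
Preorder: [21, 8, 5, 15, 11, 28, 25]
Algorithm: preorder visits root first, so consume preorder in order;
for each root, split the current inorder slice at that value into
left-subtree inorder and right-subtree inorder, then recurse.
Recursive splits:
  root=21; inorder splits into left=[5, 8, 11, 15], right=[25, 28]
  root=8; inorder splits into left=[5], right=[11, 15]
  root=5; inorder splits into left=[], right=[]
  root=15; inorder splits into left=[11], right=[]
  root=11; inorder splits into left=[], right=[]
  root=28; inorder splits into left=[25], right=[]
  root=25; inorder splits into left=[], right=[]
Reconstructed level-order: [21, 8, 28, 5, 15, 25, 11]


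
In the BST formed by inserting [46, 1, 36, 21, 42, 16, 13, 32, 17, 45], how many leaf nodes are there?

Tree built from: [46, 1, 36, 21, 42, 16, 13, 32, 17, 45]
Tree (level-order array): [46, 1, None, None, 36, 21, 42, 16, 32, None, 45, 13, 17]
Rule: A leaf has 0 children.
Per-node child counts:
  node 46: 1 child(ren)
  node 1: 1 child(ren)
  node 36: 2 child(ren)
  node 21: 2 child(ren)
  node 16: 2 child(ren)
  node 13: 0 child(ren)
  node 17: 0 child(ren)
  node 32: 0 child(ren)
  node 42: 1 child(ren)
  node 45: 0 child(ren)
Matching nodes: [13, 17, 32, 45]
Count of leaf nodes: 4


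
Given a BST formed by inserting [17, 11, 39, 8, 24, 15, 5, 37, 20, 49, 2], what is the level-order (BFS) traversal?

Tree insertion order: [17, 11, 39, 8, 24, 15, 5, 37, 20, 49, 2]
Tree (level-order array): [17, 11, 39, 8, 15, 24, 49, 5, None, None, None, 20, 37, None, None, 2]
BFS from the root, enqueuing left then right child of each popped node:
  queue [17] -> pop 17, enqueue [11, 39], visited so far: [17]
  queue [11, 39] -> pop 11, enqueue [8, 15], visited so far: [17, 11]
  queue [39, 8, 15] -> pop 39, enqueue [24, 49], visited so far: [17, 11, 39]
  queue [8, 15, 24, 49] -> pop 8, enqueue [5], visited so far: [17, 11, 39, 8]
  queue [15, 24, 49, 5] -> pop 15, enqueue [none], visited so far: [17, 11, 39, 8, 15]
  queue [24, 49, 5] -> pop 24, enqueue [20, 37], visited so far: [17, 11, 39, 8, 15, 24]
  queue [49, 5, 20, 37] -> pop 49, enqueue [none], visited so far: [17, 11, 39, 8, 15, 24, 49]
  queue [5, 20, 37] -> pop 5, enqueue [2], visited so far: [17, 11, 39, 8, 15, 24, 49, 5]
  queue [20, 37, 2] -> pop 20, enqueue [none], visited so far: [17, 11, 39, 8, 15, 24, 49, 5, 20]
  queue [37, 2] -> pop 37, enqueue [none], visited so far: [17, 11, 39, 8, 15, 24, 49, 5, 20, 37]
  queue [2] -> pop 2, enqueue [none], visited so far: [17, 11, 39, 8, 15, 24, 49, 5, 20, 37, 2]
Result: [17, 11, 39, 8, 15, 24, 49, 5, 20, 37, 2]


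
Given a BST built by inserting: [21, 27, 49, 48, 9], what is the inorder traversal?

Tree insertion order: [21, 27, 49, 48, 9]
Tree (level-order array): [21, 9, 27, None, None, None, 49, 48]
Inorder traversal: [9, 21, 27, 48, 49]


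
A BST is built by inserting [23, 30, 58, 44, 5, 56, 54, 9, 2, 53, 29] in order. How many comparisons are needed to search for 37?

Search path for 37: 23 -> 30 -> 58 -> 44
Found: False
Comparisons: 4


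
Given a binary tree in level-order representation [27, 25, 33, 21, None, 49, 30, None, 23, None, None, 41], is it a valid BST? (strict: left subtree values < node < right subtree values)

Level-order array: [27, 25, 33, 21, None, 49, 30, None, 23, None, None, 41]
Validate using subtree bounds (lo, hi): at each node, require lo < value < hi,
then recurse left with hi=value and right with lo=value.
Preorder trace (stopping at first violation):
  at node 27 with bounds (-inf, +inf): OK
  at node 25 with bounds (-inf, 27): OK
  at node 21 with bounds (-inf, 25): OK
  at node 23 with bounds (21, 25): OK
  at node 33 with bounds (27, +inf): OK
  at node 49 with bounds (27, 33): VIOLATION
Node 49 violates its bound: not (27 < 49 < 33).
Result: Not a valid BST


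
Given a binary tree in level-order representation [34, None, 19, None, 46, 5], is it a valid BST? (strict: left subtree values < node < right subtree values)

Level-order array: [34, None, 19, None, 46, 5]
Validate using subtree bounds (lo, hi): at each node, require lo < value < hi,
then recurse left with hi=value and right with lo=value.
Preorder trace (stopping at first violation):
  at node 34 with bounds (-inf, +inf): OK
  at node 19 with bounds (34, +inf): VIOLATION
Node 19 violates its bound: not (34 < 19 < +inf).
Result: Not a valid BST


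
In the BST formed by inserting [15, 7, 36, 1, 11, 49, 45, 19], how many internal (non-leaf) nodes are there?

Tree built from: [15, 7, 36, 1, 11, 49, 45, 19]
Tree (level-order array): [15, 7, 36, 1, 11, 19, 49, None, None, None, None, None, None, 45]
Rule: An internal node has at least one child.
Per-node child counts:
  node 15: 2 child(ren)
  node 7: 2 child(ren)
  node 1: 0 child(ren)
  node 11: 0 child(ren)
  node 36: 2 child(ren)
  node 19: 0 child(ren)
  node 49: 1 child(ren)
  node 45: 0 child(ren)
Matching nodes: [15, 7, 36, 49]
Count of internal (non-leaf) nodes: 4


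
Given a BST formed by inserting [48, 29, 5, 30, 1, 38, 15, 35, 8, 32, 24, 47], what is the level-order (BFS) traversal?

Tree insertion order: [48, 29, 5, 30, 1, 38, 15, 35, 8, 32, 24, 47]
Tree (level-order array): [48, 29, None, 5, 30, 1, 15, None, 38, None, None, 8, 24, 35, 47, None, None, None, None, 32]
BFS from the root, enqueuing left then right child of each popped node:
  queue [48] -> pop 48, enqueue [29], visited so far: [48]
  queue [29] -> pop 29, enqueue [5, 30], visited so far: [48, 29]
  queue [5, 30] -> pop 5, enqueue [1, 15], visited so far: [48, 29, 5]
  queue [30, 1, 15] -> pop 30, enqueue [38], visited so far: [48, 29, 5, 30]
  queue [1, 15, 38] -> pop 1, enqueue [none], visited so far: [48, 29, 5, 30, 1]
  queue [15, 38] -> pop 15, enqueue [8, 24], visited so far: [48, 29, 5, 30, 1, 15]
  queue [38, 8, 24] -> pop 38, enqueue [35, 47], visited so far: [48, 29, 5, 30, 1, 15, 38]
  queue [8, 24, 35, 47] -> pop 8, enqueue [none], visited so far: [48, 29, 5, 30, 1, 15, 38, 8]
  queue [24, 35, 47] -> pop 24, enqueue [none], visited so far: [48, 29, 5, 30, 1, 15, 38, 8, 24]
  queue [35, 47] -> pop 35, enqueue [32], visited so far: [48, 29, 5, 30, 1, 15, 38, 8, 24, 35]
  queue [47, 32] -> pop 47, enqueue [none], visited so far: [48, 29, 5, 30, 1, 15, 38, 8, 24, 35, 47]
  queue [32] -> pop 32, enqueue [none], visited so far: [48, 29, 5, 30, 1, 15, 38, 8, 24, 35, 47, 32]
Result: [48, 29, 5, 30, 1, 15, 38, 8, 24, 35, 47, 32]


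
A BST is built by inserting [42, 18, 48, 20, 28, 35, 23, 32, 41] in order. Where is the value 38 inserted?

Starting tree (level order): [42, 18, 48, None, 20, None, None, None, 28, 23, 35, None, None, 32, 41]
Insertion path: 42 -> 18 -> 20 -> 28 -> 35 -> 41
Result: insert 38 as left child of 41
Final tree (level order): [42, 18, 48, None, 20, None, None, None, 28, 23, 35, None, None, 32, 41, None, None, 38]


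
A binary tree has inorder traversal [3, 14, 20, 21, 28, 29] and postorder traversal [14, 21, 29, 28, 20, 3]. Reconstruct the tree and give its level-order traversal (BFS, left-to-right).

Inorder:   [3, 14, 20, 21, 28, 29]
Postorder: [14, 21, 29, 28, 20, 3]
Algorithm: postorder visits root last, so walk postorder right-to-left;
each value is the root of the current inorder slice — split it at that
value, recurse on the right subtree first, then the left.
Recursive splits:
  root=3; inorder splits into left=[], right=[14, 20, 21, 28, 29]
  root=20; inorder splits into left=[14], right=[21, 28, 29]
  root=28; inorder splits into left=[21], right=[29]
  root=29; inorder splits into left=[], right=[]
  root=21; inorder splits into left=[], right=[]
  root=14; inorder splits into left=[], right=[]
Reconstructed level-order: [3, 20, 14, 28, 21, 29]


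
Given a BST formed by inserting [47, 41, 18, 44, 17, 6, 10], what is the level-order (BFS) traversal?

Tree insertion order: [47, 41, 18, 44, 17, 6, 10]
Tree (level-order array): [47, 41, None, 18, 44, 17, None, None, None, 6, None, None, 10]
BFS from the root, enqueuing left then right child of each popped node:
  queue [47] -> pop 47, enqueue [41], visited so far: [47]
  queue [41] -> pop 41, enqueue [18, 44], visited so far: [47, 41]
  queue [18, 44] -> pop 18, enqueue [17], visited so far: [47, 41, 18]
  queue [44, 17] -> pop 44, enqueue [none], visited so far: [47, 41, 18, 44]
  queue [17] -> pop 17, enqueue [6], visited so far: [47, 41, 18, 44, 17]
  queue [6] -> pop 6, enqueue [10], visited so far: [47, 41, 18, 44, 17, 6]
  queue [10] -> pop 10, enqueue [none], visited so far: [47, 41, 18, 44, 17, 6, 10]
Result: [47, 41, 18, 44, 17, 6, 10]


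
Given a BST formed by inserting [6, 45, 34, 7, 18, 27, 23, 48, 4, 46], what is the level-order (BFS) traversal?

Tree insertion order: [6, 45, 34, 7, 18, 27, 23, 48, 4, 46]
Tree (level-order array): [6, 4, 45, None, None, 34, 48, 7, None, 46, None, None, 18, None, None, None, 27, 23]
BFS from the root, enqueuing left then right child of each popped node:
  queue [6] -> pop 6, enqueue [4, 45], visited so far: [6]
  queue [4, 45] -> pop 4, enqueue [none], visited so far: [6, 4]
  queue [45] -> pop 45, enqueue [34, 48], visited so far: [6, 4, 45]
  queue [34, 48] -> pop 34, enqueue [7], visited so far: [6, 4, 45, 34]
  queue [48, 7] -> pop 48, enqueue [46], visited so far: [6, 4, 45, 34, 48]
  queue [7, 46] -> pop 7, enqueue [18], visited so far: [6, 4, 45, 34, 48, 7]
  queue [46, 18] -> pop 46, enqueue [none], visited so far: [6, 4, 45, 34, 48, 7, 46]
  queue [18] -> pop 18, enqueue [27], visited so far: [6, 4, 45, 34, 48, 7, 46, 18]
  queue [27] -> pop 27, enqueue [23], visited so far: [6, 4, 45, 34, 48, 7, 46, 18, 27]
  queue [23] -> pop 23, enqueue [none], visited so far: [6, 4, 45, 34, 48, 7, 46, 18, 27, 23]
Result: [6, 4, 45, 34, 48, 7, 46, 18, 27, 23]


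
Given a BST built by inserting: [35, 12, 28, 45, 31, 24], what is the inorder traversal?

Tree insertion order: [35, 12, 28, 45, 31, 24]
Tree (level-order array): [35, 12, 45, None, 28, None, None, 24, 31]
Inorder traversal: [12, 24, 28, 31, 35, 45]


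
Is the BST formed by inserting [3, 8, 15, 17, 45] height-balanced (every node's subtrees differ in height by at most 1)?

Tree (level-order array): [3, None, 8, None, 15, None, 17, None, 45]
Definition: a tree is height-balanced if, at every node, |h(left) - h(right)| <= 1 (empty subtree has height -1).
Bottom-up per-node check:
  node 45: h_left=-1, h_right=-1, diff=0 [OK], height=0
  node 17: h_left=-1, h_right=0, diff=1 [OK], height=1
  node 15: h_left=-1, h_right=1, diff=2 [FAIL (|-1-1|=2 > 1)], height=2
  node 8: h_left=-1, h_right=2, diff=3 [FAIL (|-1-2|=3 > 1)], height=3
  node 3: h_left=-1, h_right=3, diff=4 [FAIL (|-1-3|=4 > 1)], height=4
Node 15 violates the condition: |-1 - 1| = 2 > 1.
Result: Not balanced


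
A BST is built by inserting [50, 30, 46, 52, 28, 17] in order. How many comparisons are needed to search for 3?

Search path for 3: 50 -> 30 -> 28 -> 17
Found: False
Comparisons: 4


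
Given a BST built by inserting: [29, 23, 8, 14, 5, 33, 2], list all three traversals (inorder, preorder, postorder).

Tree insertion order: [29, 23, 8, 14, 5, 33, 2]
Tree (level-order array): [29, 23, 33, 8, None, None, None, 5, 14, 2]
Inorder (L, root, R): [2, 5, 8, 14, 23, 29, 33]
Preorder (root, L, R): [29, 23, 8, 5, 2, 14, 33]
Postorder (L, R, root): [2, 5, 14, 8, 23, 33, 29]


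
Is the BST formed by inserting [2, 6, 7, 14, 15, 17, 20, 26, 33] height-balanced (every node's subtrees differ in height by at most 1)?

Tree (level-order array): [2, None, 6, None, 7, None, 14, None, 15, None, 17, None, 20, None, 26, None, 33]
Definition: a tree is height-balanced if, at every node, |h(left) - h(right)| <= 1 (empty subtree has height -1).
Bottom-up per-node check:
  node 33: h_left=-1, h_right=-1, diff=0 [OK], height=0
  node 26: h_left=-1, h_right=0, diff=1 [OK], height=1
  node 20: h_left=-1, h_right=1, diff=2 [FAIL (|-1-1|=2 > 1)], height=2
  node 17: h_left=-1, h_right=2, diff=3 [FAIL (|-1-2|=3 > 1)], height=3
  node 15: h_left=-1, h_right=3, diff=4 [FAIL (|-1-3|=4 > 1)], height=4
  node 14: h_left=-1, h_right=4, diff=5 [FAIL (|-1-4|=5 > 1)], height=5
  node 7: h_left=-1, h_right=5, diff=6 [FAIL (|-1-5|=6 > 1)], height=6
  node 6: h_left=-1, h_right=6, diff=7 [FAIL (|-1-6|=7 > 1)], height=7
  node 2: h_left=-1, h_right=7, diff=8 [FAIL (|-1-7|=8 > 1)], height=8
Node 20 violates the condition: |-1 - 1| = 2 > 1.
Result: Not balanced


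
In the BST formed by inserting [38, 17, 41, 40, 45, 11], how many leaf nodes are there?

Tree built from: [38, 17, 41, 40, 45, 11]
Tree (level-order array): [38, 17, 41, 11, None, 40, 45]
Rule: A leaf has 0 children.
Per-node child counts:
  node 38: 2 child(ren)
  node 17: 1 child(ren)
  node 11: 0 child(ren)
  node 41: 2 child(ren)
  node 40: 0 child(ren)
  node 45: 0 child(ren)
Matching nodes: [11, 40, 45]
Count of leaf nodes: 3


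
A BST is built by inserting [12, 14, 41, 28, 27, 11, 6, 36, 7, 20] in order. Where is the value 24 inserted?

Starting tree (level order): [12, 11, 14, 6, None, None, 41, None, 7, 28, None, None, None, 27, 36, 20]
Insertion path: 12 -> 14 -> 41 -> 28 -> 27 -> 20
Result: insert 24 as right child of 20
Final tree (level order): [12, 11, 14, 6, None, None, 41, None, 7, 28, None, None, None, 27, 36, 20, None, None, None, None, 24]


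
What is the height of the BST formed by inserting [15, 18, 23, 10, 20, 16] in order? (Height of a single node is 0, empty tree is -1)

Insertion order: [15, 18, 23, 10, 20, 16]
Tree (level-order array): [15, 10, 18, None, None, 16, 23, None, None, 20]
Compute height bottom-up (empty subtree = -1):
  height(10) = 1 + max(-1, -1) = 0
  height(16) = 1 + max(-1, -1) = 0
  height(20) = 1 + max(-1, -1) = 0
  height(23) = 1 + max(0, -1) = 1
  height(18) = 1 + max(0, 1) = 2
  height(15) = 1 + max(0, 2) = 3
Height = 3


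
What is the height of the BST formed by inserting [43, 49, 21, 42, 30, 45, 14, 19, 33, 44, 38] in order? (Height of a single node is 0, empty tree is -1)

Insertion order: [43, 49, 21, 42, 30, 45, 14, 19, 33, 44, 38]
Tree (level-order array): [43, 21, 49, 14, 42, 45, None, None, 19, 30, None, 44, None, None, None, None, 33, None, None, None, 38]
Compute height bottom-up (empty subtree = -1):
  height(19) = 1 + max(-1, -1) = 0
  height(14) = 1 + max(-1, 0) = 1
  height(38) = 1 + max(-1, -1) = 0
  height(33) = 1 + max(-1, 0) = 1
  height(30) = 1 + max(-1, 1) = 2
  height(42) = 1 + max(2, -1) = 3
  height(21) = 1 + max(1, 3) = 4
  height(44) = 1 + max(-1, -1) = 0
  height(45) = 1 + max(0, -1) = 1
  height(49) = 1 + max(1, -1) = 2
  height(43) = 1 + max(4, 2) = 5
Height = 5


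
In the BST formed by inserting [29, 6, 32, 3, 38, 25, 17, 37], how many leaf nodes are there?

Tree built from: [29, 6, 32, 3, 38, 25, 17, 37]
Tree (level-order array): [29, 6, 32, 3, 25, None, 38, None, None, 17, None, 37]
Rule: A leaf has 0 children.
Per-node child counts:
  node 29: 2 child(ren)
  node 6: 2 child(ren)
  node 3: 0 child(ren)
  node 25: 1 child(ren)
  node 17: 0 child(ren)
  node 32: 1 child(ren)
  node 38: 1 child(ren)
  node 37: 0 child(ren)
Matching nodes: [3, 17, 37]
Count of leaf nodes: 3


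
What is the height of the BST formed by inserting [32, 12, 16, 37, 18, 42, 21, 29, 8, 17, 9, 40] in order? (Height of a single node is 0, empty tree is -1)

Insertion order: [32, 12, 16, 37, 18, 42, 21, 29, 8, 17, 9, 40]
Tree (level-order array): [32, 12, 37, 8, 16, None, 42, None, 9, None, 18, 40, None, None, None, 17, 21, None, None, None, None, None, 29]
Compute height bottom-up (empty subtree = -1):
  height(9) = 1 + max(-1, -1) = 0
  height(8) = 1 + max(-1, 0) = 1
  height(17) = 1 + max(-1, -1) = 0
  height(29) = 1 + max(-1, -1) = 0
  height(21) = 1 + max(-1, 0) = 1
  height(18) = 1 + max(0, 1) = 2
  height(16) = 1 + max(-1, 2) = 3
  height(12) = 1 + max(1, 3) = 4
  height(40) = 1 + max(-1, -1) = 0
  height(42) = 1 + max(0, -1) = 1
  height(37) = 1 + max(-1, 1) = 2
  height(32) = 1 + max(4, 2) = 5
Height = 5


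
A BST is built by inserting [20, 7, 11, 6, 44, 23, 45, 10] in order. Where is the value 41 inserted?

Starting tree (level order): [20, 7, 44, 6, 11, 23, 45, None, None, 10]
Insertion path: 20 -> 44 -> 23
Result: insert 41 as right child of 23
Final tree (level order): [20, 7, 44, 6, 11, 23, 45, None, None, 10, None, None, 41]


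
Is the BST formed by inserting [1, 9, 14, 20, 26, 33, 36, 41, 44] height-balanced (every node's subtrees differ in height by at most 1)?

Tree (level-order array): [1, None, 9, None, 14, None, 20, None, 26, None, 33, None, 36, None, 41, None, 44]
Definition: a tree is height-balanced if, at every node, |h(left) - h(right)| <= 1 (empty subtree has height -1).
Bottom-up per-node check:
  node 44: h_left=-1, h_right=-1, diff=0 [OK], height=0
  node 41: h_left=-1, h_right=0, diff=1 [OK], height=1
  node 36: h_left=-1, h_right=1, diff=2 [FAIL (|-1-1|=2 > 1)], height=2
  node 33: h_left=-1, h_right=2, diff=3 [FAIL (|-1-2|=3 > 1)], height=3
  node 26: h_left=-1, h_right=3, diff=4 [FAIL (|-1-3|=4 > 1)], height=4
  node 20: h_left=-1, h_right=4, diff=5 [FAIL (|-1-4|=5 > 1)], height=5
  node 14: h_left=-1, h_right=5, diff=6 [FAIL (|-1-5|=6 > 1)], height=6
  node 9: h_left=-1, h_right=6, diff=7 [FAIL (|-1-6|=7 > 1)], height=7
  node 1: h_left=-1, h_right=7, diff=8 [FAIL (|-1-7|=8 > 1)], height=8
Node 36 violates the condition: |-1 - 1| = 2 > 1.
Result: Not balanced


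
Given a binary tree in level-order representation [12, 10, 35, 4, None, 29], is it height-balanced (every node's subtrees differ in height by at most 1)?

Tree (level-order array): [12, 10, 35, 4, None, 29]
Definition: a tree is height-balanced if, at every node, |h(left) - h(right)| <= 1 (empty subtree has height -1).
Bottom-up per-node check:
  node 4: h_left=-1, h_right=-1, diff=0 [OK], height=0
  node 10: h_left=0, h_right=-1, diff=1 [OK], height=1
  node 29: h_left=-1, h_right=-1, diff=0 [OK], height=0
  node 35: h_left=0, h_right=-1, diff=1 [OK], height=1
  node 12: h_left=1, h_right=1, diff=0 [OK], height=2
All nodes satisfy the balance condition.
Result: Balanced


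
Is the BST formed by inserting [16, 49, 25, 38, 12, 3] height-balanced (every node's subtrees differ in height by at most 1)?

Tree (level-order array): [16, 12, 49, 3, None, 25, None, None, None, None, 38]
Definition: a tree is height-balanced if, at every node, |h(left) - h(right)| <= 1 (empty subtree has height -1).
Bottom-up per-node check:
  node 3: h_left=-1, h_right=-1, diff=0 [OK], height=0
  node 12: h_left=0, h_right=-1, diff=1 [OK], height=1
  node 38: h_left=-1, h_right=-1, diff=0 [OK], height=0
  node 25: h_left=-1, h_right=0, diff=1 [OK], height=1
  node 49: h_left=1, h_right=-1, diff=2 [FAIL (|1--1|=2 > 1)], height=2
  node 16: h_left=1, h_right=2, diff=1 [OK], height=3
Node 49 violates the condition: |1 - -1| = 2 > 1.
Result: Not balanced


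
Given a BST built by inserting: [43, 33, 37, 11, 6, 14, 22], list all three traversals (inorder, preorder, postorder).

Tree insertion order: [43, 33, 37, 11, 6, 14, 22]
Tree (level-order array): [43, 33, None, 11, 37, 6, 14, None, None, None, None, None, 22]
Inorder (L, root, R): [6, 11, 14, 22, 33, 37, 43]
Preorder (root, L, R): [43, 33, 11, 6, 14, 22, 37]
Postorder (L, R, root): [6, 22, 14, 11, 37, 33, 43]


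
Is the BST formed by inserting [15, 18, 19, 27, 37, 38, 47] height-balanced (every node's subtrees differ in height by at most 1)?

Tree (level-order array): [15, None, 18, None, 19, None, 27, None, 37, None, 38, None, 47]
Definition: a tree is height-balanced if, at every node, |h(left) - h(right)| <= 1 (empty subtree has height -1).
Bottom-up per-node check:
  node 47: h_left=-1, h_right=-1, diff=0 [OK], height=0
  node 38: h_left=-1, h_right=0, diff=1 [OK], height=1
  node 37: h_left=-1, h_right=1, diff=2 [FAIL (|-1-1|=2 > 1)], height=2
  node 27: h_left=-1, h_right=2, diff=3 [FAIL (|-1-2|=3 > 1)], height=3
  node 19: h_left=-1, h_right=3, diff=4 [FAIL (|-1-3|=4 > 1)], height=4
  node 18: h_left=-1, h_right=4, diff=5 [FAIL (|-1-4|=5 > 1)], height=5
  node 15: h_left=-1, h_right=5, diff=6 [FAIL (|-1-5|=6 > 1)], height=6
Node 37 violates the condition: |-1 - 1| = 2 > 1.
Result: Not balanced


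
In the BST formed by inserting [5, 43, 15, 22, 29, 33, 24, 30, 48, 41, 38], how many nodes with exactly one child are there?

Tree built from: [5, 43, 15, 22, 29, 33, 24, 30, 48, 41, 38]
Tree (level-order array): [5, None, 43, 15, 48, None, 22, None, None, None, 29, 24, 33, None, None, 30, 41, None, None, 38]
Rule: These are nodes with exactly 1 non-null child.
Per-node child counts:
  node 5: 1 child(ren)
  node 43: 2 child(ren)
  node 15: 1 child(ren)
  node 22: 1 child(ren)
  node 29: 2 child(ren)
  node 24: 0 child(ren)
  node 33: 2 child(ren)
  node 30: 0 child(ren)
  node 41: 1 child(ren)
  node 38: 0 child(ren)
  node 48: 0 child(ren)
Matching nodes: [5, 15, 22, 41]
Count of nodes with exactly one child: 4


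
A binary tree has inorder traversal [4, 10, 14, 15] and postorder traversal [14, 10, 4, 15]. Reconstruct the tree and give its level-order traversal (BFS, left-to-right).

Inorder:   [4, 10, 14, 15]
Postorder: [14, 10, 4, 15]
Algorithm: postorder visits root last, so walk postorder right-to-left;
each value is the root of the current inorder slice — split it at that
value, recurse on the right subtree first, then the left.
Recursive splits:
  root=15; inorder splits into left=[4, 10, 14], right=[]
  root=4; inorder splits into left=[], right=[10, 14]
  root=10; inorder splits into left=[], right=[14]
  root=14; inorder splits into left=[], right=[]
Reconstructed level-order: [15, 4, 10, 14]


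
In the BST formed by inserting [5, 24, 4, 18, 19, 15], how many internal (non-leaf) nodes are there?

Tree built from: [5, 24, 4, 18, 19, 15]
Tree (level-order array): [5, 4, 24, None, None, 18, None, 15, 19]
Rule: An internal node has at least one child.
Per-node child counts:
  node 5: 2 child(ren)
  node 4: 0 child(ren)
  node 24: 1 child(ren)
  node 18: 2 child(ren)
  node 15: 0 child(ren)
  node 19: 0 child(ren)
Matching nodes: [5, 24, 18]
Count of internal (non-leaf) nodes: 3


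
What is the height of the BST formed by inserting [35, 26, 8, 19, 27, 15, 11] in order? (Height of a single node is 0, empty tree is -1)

Insertion order: [35, 26, 8, 19, 27, 15, 11]
Tree (level-order array): [35, 26, None, 8, 27, None, 19, None, None, 15, None, 11]
Compute height bottom-up (empty subtree = -1):
  height(11) = 1 + max(-1, -1) = 0
  height(15) = 1 + max(0, -1) = 1
  height(19) = 1 + max(1, -1) = 2
  height(8) = 1 + max(-1, 2) = 3
  height(27) = 1 + max(-1, -1) = 0
  height(26) = 1 + max(3, 0) = 4
  height(35) = 1 + max(4, -1) = 5
Height = 5


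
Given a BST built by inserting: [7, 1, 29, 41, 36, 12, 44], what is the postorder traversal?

Tree insertion order: [7, 1, 29, 41, 36, 12, 44]
Tree (level-order array): [7, 1, 29, None, None, 12, 41, None, None, 36, 44]
Postorder traversal: [1, 12, 36, 44, 41, 29, 7]


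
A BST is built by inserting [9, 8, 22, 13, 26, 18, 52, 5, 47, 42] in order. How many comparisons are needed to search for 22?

Search path for 22: 9 -> 22
Found: True
Comparisons: 2


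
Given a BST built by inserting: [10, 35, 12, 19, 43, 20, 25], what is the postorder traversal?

Tree insertion order: [10, 35, 12, 19, 43, 20, 25]
Tree (level-order array): [10, None, 35, 12, 43, None, 19, None, None, None, 20, None, 25]
Postorder traversal: [25, 20, 19, 12, 43, 35, 10]


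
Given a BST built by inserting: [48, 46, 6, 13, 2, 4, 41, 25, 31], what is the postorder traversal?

Tree insertion order: [48, 46, 6, 13, 2, 4, 41, 25, 31]
Tree (level-order array): [48, 46, None, 6, None, 2, 13, None, 4, None, 41, None, None, 25, None, None, 31]
Postorder traversal: [4, 2, 31, 25, 41, 13, 6, 46, 48]


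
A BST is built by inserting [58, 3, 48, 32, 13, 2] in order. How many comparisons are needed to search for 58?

Search path for 58: 58
Found: True
Comparisons: 1


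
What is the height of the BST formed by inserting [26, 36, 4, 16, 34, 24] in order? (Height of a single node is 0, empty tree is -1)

Insertion order: [26, 36, 4, 16, 34, 24]
Tree (level-order array): [26, 4, 36, None, 16, 34, None, None, 24]
Compute height bottom-up (empty subtree = -1):
  height(24) = 1 + max(-1, -1) = 0
  height(16) = 1 + max(-1, 0) = 1
  height(4) = 1 + max(-1, 1) = 2
  height(34) = 1 + max(-1, -1) = 0
  height(36) = 1 + max(0, -1) = 1
  height(26) = 1 + max(2, 1) = 3
Height = 3
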